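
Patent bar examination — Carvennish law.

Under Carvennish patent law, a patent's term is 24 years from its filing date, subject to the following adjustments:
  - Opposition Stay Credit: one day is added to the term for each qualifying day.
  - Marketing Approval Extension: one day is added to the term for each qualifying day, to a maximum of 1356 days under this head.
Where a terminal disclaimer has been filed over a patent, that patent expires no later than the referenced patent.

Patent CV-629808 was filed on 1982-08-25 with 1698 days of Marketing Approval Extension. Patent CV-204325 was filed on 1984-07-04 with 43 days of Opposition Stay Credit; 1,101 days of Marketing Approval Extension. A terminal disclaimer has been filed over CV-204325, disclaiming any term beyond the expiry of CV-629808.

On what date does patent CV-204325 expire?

Natural term of CV-204325:
  Base: filing + 24 years → 4 July 2008.
  Opposition Stay Credit: +43 days → 16 August 2008.
  Marketing Approval Extension: 1101 days (within the 1356-day cap) → +1101 days → 22 August 2011.
Expiry of referenced patent CV-629808:
  Base: filing + 24 years → 25 August 2006.
  Marketing Approval Extension: 1698 days claimed exceeds the 1356-day cap, so +1356 days → 12 May 2010.
Terminal disclaimer: CV-204325 expires on the earlier of 22 August 2011 and 12 May 2010.

May 12, 2010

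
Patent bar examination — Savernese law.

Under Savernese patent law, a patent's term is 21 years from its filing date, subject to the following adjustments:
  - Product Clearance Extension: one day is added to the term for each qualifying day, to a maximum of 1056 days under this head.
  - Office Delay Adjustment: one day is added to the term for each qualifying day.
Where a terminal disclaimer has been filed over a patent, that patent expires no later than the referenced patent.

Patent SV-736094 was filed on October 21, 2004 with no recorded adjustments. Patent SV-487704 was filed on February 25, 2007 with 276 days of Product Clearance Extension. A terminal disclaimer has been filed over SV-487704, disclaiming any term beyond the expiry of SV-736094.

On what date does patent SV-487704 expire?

Natural term of SV-487704:
  Base: filing + 21 years → 25 February 2028.
  Product Clearance Extension: 276 days (within the 1056-day cap) → +276 days → 27 November 2028.
Expiry of referenced patent SV-736094:
  Base: filing + 21 years → 21 October 2025.
Terminal disclaimer: SV-487704 expires on the earlier of 27 November 2028 and 21 October 2025.

2025-10-21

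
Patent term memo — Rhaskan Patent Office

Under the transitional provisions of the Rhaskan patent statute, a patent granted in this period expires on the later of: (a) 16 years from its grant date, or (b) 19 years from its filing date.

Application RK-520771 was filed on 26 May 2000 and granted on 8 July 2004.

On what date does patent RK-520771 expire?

July 8, 2020

(a) grant + 16 years → 8 July 2020.
(b) filing + 19 years → 26 May 2019.
Later of the two: 8 July 2020.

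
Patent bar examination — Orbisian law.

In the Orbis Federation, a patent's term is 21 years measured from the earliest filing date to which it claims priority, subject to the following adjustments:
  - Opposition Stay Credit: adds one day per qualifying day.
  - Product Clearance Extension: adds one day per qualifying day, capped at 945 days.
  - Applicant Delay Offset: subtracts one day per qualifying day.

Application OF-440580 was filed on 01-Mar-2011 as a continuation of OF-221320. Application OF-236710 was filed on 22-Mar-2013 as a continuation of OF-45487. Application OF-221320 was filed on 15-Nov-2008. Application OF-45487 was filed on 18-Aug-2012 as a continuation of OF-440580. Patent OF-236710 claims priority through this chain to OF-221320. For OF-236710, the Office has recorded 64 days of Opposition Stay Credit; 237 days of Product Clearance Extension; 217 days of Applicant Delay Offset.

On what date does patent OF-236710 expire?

February 7, 2030

Earliest priority filing: 15 November 2008.
Base term: 15 November 2008 + 21 years → 15 November 2029.
Opposition Stay Credit: +64 days → 18 January 2030.
Product Clearance Extension: 237 days (within the 945-day cap) → +237 days → 12 September 2030.
Applicant Delay Offset: −217 days → 7 February 2030.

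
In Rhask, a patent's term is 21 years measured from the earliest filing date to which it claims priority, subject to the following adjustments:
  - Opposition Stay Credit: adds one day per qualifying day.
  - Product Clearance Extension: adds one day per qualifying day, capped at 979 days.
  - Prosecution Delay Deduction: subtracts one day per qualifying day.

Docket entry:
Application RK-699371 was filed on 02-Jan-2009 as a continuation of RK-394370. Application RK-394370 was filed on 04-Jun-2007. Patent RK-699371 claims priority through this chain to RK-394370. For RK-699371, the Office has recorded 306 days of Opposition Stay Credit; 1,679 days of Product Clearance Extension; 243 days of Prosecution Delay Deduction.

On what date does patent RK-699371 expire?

Earliest priority filing: 4 June 2007.
Base term: 4 June 2007 + 21 years → 4 June 2028.
Opposition Stay Credit: +306 days → 6 April 2029.
Product Clearance Extension: 1679 days claimed exceeds the 979-day cap, so +979 days → 11 December 2031.
Prosecution Delay Deduction: −243 days → 12 April 2031.

2031-04-12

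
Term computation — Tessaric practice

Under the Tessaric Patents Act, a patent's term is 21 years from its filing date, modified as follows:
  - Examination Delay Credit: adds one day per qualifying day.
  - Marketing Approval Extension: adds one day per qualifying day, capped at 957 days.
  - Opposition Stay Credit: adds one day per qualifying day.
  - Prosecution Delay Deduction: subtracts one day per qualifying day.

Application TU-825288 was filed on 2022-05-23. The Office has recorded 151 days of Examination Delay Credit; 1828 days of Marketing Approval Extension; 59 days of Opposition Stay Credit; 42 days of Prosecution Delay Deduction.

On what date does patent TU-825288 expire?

Base term: filing date + 21 years → 23 May 2043.
Examination Delay Credit: +151 days → 21 October 2043.
Marketing Approval Extension: 1828 days claimed exceeds the 957-day cap, so +957 days → 4 June 2046.
Opposition Stay Credit: +59 days → 2 August 2046.
Prosecution Delay Deduction: −42 days → 21 June 2046.

2046-06-21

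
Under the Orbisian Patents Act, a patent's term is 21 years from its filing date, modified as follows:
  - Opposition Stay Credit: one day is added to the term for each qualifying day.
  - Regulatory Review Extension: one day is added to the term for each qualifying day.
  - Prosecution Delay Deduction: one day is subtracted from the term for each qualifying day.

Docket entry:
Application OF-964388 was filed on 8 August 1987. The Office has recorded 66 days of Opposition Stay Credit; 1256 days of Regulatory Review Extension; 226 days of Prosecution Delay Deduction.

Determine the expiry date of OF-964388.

Base term: filing date + 21 years → 8 August 2008.
Opposition Stay Credit: +66 days → 13 October 2008.
Regulatory Review Extension: +1256 days → 22 March 2012.
Prosecution Delay Deduction: −226 days → 9 August 2011.

August 9, 2011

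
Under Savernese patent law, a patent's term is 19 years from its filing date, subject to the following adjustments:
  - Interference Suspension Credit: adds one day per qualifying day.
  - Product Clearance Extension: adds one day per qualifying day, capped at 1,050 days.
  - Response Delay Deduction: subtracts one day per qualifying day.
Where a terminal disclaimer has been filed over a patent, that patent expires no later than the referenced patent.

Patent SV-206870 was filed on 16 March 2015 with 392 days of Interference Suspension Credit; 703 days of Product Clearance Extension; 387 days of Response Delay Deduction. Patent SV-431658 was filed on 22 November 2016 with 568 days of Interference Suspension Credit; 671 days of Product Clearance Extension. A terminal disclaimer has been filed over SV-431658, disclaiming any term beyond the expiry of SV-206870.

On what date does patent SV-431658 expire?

February 22, 2036

Natural term of SV-431658:
  Base: filing + 19 years → 22 November 2035.
  Interference Suspension Credit: +568 days → 12 June 2037.
  Product Clearance Extension: 671 days (within the 1050-day cap) → +671 days → 14 April 2039.
Expiry of referenced patent SV-206870:
  Base: filing + 19 years → 16 March 2034.
  Interference Suspension Credit: +392 days → 12 April 2035.
  Product Clearance Extension: 703 days (within the 1050-day cap) → +703 days → 15 March 2037.
  Response Delay Deduction: −387 days → 22 February 2036.
Terminal disclaimer: SV-431658 expires on the earlier of 14 April 2039 and 22 February 2036.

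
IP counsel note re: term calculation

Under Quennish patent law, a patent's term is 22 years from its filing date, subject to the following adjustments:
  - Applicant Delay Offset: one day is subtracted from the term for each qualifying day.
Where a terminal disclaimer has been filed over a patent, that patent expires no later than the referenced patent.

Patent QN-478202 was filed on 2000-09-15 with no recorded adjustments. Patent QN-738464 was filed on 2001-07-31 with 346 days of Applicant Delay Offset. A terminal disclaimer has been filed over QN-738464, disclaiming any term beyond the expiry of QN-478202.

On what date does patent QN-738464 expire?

2022-08-19

Natural term of QN-738464:
  Base: filing + 22 years → 31 July 2023.
  Applicant Delay Offset: −346 days → 19 August 2022.
Expiry of referenced patent QN-478202:
  Base: filing + 22 years → 15 September 2022.
Terminal disclaimer: QN-738464 expires on the earlier of 19 August 2022 and 15 September 2022.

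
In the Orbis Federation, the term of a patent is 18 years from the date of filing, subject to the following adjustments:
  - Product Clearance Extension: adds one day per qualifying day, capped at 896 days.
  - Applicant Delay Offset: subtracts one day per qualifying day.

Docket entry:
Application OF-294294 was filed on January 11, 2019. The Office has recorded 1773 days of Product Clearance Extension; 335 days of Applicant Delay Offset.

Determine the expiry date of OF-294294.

July 26, 2038

Base term: filing date + 18 years → 11 January 2037.
Product Clearance Extension: 1773 days claimed exceeds the 896-day cap, so +896 days → 26 June 2039.
Applicant Delay Offset: −335 days → 26 July 2038.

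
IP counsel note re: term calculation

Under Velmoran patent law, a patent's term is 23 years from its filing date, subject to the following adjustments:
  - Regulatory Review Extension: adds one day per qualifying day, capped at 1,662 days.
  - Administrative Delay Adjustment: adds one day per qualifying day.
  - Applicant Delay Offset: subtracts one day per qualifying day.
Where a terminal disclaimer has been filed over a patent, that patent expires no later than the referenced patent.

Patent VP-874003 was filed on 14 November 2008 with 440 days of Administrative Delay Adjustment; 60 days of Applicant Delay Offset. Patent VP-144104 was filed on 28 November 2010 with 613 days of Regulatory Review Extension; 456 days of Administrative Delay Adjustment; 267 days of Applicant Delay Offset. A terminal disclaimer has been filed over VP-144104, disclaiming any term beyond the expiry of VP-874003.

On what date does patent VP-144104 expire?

2032-11-28

Natural term of VP-144104:
  Base: filing + 23 years → 28 November 2033.
  Regulatory Review Extension: 613 days (within the 1662-day cap) → +613 days → 3 August 2035.
  Administrative Delay Adjustment: +456 days → 1 November 2036.
  Applicant Delay Offset: −267 days → 8 February 2036.
Expiry of referenced patent VP-874003:
  Base: filing + 23 years → 14 November 2031.
  Administrative Delay Adjustment: +440 days → 27 January 2033.
  Applicant Delay Offset: −60 days → 28 November 2032.
Terminal disclaimer: VP-144104 expires on the earlier of 8 February 2036 and 28 November 2032.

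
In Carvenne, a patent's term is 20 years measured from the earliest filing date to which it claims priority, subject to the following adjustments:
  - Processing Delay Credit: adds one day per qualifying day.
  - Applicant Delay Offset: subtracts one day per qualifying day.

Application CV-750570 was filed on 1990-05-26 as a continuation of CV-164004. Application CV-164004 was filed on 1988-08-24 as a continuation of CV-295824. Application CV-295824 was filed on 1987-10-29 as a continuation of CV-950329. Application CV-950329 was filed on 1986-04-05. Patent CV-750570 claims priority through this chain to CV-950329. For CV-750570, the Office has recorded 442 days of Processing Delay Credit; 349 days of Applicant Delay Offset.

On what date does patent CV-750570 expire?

July 7, 2006

Earliest priority filing: 5 April 1986.
Base term: 5 April 1986 + 20 years → 5 April 2006.
Processing Delay Credit: +442 days → 21 June 2007.
Applicant Delay Offset: −349 days → 7 July 2006.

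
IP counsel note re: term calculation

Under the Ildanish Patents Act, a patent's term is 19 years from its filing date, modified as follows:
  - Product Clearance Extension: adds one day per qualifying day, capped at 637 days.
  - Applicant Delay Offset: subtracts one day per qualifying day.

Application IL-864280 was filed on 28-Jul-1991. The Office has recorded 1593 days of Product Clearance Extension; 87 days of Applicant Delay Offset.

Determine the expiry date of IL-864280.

Base term: filing date + 19 years → 28 July 2010.
Product Clearance Extension: 1593 days claimed exceeds the 637-day cap, so +637 days → 25 April 2012.
Applicant Delay Offset: −87 days → 29 January 2012.

January 29, 2012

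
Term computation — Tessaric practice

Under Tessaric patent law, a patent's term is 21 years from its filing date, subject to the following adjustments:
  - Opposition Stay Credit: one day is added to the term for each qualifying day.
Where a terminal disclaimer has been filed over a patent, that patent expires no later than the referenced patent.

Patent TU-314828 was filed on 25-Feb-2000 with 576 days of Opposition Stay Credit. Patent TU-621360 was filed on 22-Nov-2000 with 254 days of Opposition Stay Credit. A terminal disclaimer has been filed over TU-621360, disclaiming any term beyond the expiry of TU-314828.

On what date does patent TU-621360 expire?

Natural term of TU-621360:
  Base: filing + 21 years → 22 November 2021.
  Opposition Stay Credit: +254 days → 3 August 2022.
Expiry of referenced patent TU-314828:
  Base: filing + 21 years → 25 February 2021.
  Opposition Stay Credit: +576 days → 24 September 2022.
Terminal disclaimer: TU-621360 expires on the earlier of 3 August 2022 and 24 September 2022.

August 3, 2022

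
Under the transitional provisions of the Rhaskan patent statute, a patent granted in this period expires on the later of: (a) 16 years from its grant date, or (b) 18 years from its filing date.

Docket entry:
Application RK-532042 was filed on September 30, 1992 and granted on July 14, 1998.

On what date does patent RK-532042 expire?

2014-07-14

(a) grant + 16 years → 14 July 2014.
(b) filing + 18 years → 30 September 2010.
Later of the two: 14 July 2014.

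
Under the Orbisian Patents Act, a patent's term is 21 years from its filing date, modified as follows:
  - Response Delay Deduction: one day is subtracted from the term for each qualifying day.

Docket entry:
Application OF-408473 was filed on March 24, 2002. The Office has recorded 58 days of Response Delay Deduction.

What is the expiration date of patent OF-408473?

Base term: filing date + 21 years → 24 March 2023.
Response Delay Deduction: −58 days → 25 January 2023.

January 25, 2023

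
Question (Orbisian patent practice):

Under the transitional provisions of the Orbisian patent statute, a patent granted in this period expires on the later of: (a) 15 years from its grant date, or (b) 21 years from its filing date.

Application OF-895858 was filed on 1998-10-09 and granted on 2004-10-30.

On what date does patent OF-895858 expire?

2019-10-30

(a) grant + 15 years → 30 October 2019.
(b) filing + 21 years → 9 October 2019.
Later of the two: 30 October 2019.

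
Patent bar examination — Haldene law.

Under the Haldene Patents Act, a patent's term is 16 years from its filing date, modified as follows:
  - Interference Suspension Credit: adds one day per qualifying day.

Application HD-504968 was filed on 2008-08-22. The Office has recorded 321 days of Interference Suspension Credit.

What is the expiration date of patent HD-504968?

2025-07-09

Base term: filing date + 16 years → 22 August 2024.
Interference Suspension Credit: +321 days → 9 July 2025.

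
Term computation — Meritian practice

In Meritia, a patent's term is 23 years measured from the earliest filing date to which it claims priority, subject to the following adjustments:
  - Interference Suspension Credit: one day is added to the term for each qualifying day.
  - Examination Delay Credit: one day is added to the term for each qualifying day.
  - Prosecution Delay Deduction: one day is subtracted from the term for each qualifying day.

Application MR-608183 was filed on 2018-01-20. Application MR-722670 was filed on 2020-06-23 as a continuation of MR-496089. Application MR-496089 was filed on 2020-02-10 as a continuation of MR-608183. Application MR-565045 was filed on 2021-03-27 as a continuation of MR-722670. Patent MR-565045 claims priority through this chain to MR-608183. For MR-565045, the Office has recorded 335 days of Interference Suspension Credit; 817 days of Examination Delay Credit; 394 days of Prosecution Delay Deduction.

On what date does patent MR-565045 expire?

Earliest priority filing: 20 January 2018.
Base term: 20 January 2018 + 23 years → 20 January 2041.
Interference Suspension Credit: +335 days → 21 December 2041.
Examination Delay Credit: +817 days → 17 March 2044.
Prosecution Delay Deduction: −394 days → 17 February 2043.

2043-02-17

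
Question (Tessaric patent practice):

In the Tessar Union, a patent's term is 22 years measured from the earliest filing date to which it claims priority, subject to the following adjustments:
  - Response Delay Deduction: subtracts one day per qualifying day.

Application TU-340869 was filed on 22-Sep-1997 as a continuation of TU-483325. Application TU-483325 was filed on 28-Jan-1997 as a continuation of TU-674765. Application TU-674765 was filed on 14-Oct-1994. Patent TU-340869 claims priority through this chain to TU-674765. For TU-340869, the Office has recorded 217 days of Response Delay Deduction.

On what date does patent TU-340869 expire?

March 11, 2016

Earliest priority filing: 14 October 1994.
Base term: 14 October 1994 + 22 years → 14 October 2016.
Response Delay Deduction: −217 days → 11 March 2016.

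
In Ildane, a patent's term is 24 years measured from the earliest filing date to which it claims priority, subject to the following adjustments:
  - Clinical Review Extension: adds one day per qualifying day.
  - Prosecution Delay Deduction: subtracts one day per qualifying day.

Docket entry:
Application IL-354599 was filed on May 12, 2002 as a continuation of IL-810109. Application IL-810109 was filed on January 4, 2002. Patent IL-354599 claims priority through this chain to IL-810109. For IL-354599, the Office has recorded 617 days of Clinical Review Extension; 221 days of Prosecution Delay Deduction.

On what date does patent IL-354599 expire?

2027-02-04

Earliest priority filing: 4 January 2002.
Base term: 4 January 2002 + 24 years → 4 January 2026.
Clinical Review Extension: +617 days → 13 September 2027.
Prosecution Delay Deduction: −221 days → 4 February 2027.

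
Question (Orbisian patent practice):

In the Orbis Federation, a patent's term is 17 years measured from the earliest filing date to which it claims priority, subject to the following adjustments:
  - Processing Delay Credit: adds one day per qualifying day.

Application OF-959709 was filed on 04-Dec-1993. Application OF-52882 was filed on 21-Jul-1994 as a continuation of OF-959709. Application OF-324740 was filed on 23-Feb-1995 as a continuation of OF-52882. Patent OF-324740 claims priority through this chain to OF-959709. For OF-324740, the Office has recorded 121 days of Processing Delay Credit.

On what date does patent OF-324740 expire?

April 4, 2011

Earliest priority filing: 4 December 1993.
Base term: 4 December 1993 + 17 years → 4 December 2010.
Processing Delay Credit: +121 days → 4 April 2011.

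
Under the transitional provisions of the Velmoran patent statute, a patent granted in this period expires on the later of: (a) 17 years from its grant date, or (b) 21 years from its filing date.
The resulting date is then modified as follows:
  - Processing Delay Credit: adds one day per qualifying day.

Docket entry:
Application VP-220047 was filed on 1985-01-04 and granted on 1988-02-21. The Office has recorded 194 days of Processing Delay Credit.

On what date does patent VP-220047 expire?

2006-07-17

(a) grant + 17 years → 21 February 2005.
(b) filing + 21 years → 4 January 2006.
Later of the two: 4 January 2006.
Processing Delay Credit: +194 days → 17 July 2006.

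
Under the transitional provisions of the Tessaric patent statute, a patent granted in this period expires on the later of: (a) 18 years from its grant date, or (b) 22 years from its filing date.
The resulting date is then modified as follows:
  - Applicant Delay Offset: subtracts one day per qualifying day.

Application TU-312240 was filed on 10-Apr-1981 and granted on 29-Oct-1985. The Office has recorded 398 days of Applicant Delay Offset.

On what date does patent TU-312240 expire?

(a) grant + 18 years → 29 October 2003.
(b) filing + 22 years → 10 April 2003.
Later of the two: 29 October 2003.
Applicant Delay Offset: −398 days → 26 September 2002.

2002-09-26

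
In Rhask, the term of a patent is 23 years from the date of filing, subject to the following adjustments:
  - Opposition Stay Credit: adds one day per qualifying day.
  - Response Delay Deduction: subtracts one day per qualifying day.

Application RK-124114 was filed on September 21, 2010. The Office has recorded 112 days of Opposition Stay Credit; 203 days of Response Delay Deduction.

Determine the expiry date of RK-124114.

Base term: filing date + 23 years → 21 September 2033.
Opposition Stay Credit: +112 days → 11 January 2034.
Response Delay Deduction: −203 days → 22 June 2033.

June 22, 2033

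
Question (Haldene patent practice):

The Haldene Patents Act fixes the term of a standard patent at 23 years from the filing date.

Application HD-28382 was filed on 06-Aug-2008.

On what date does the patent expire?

Filing date + 23 years → 6 August 2031.

August 6, 2031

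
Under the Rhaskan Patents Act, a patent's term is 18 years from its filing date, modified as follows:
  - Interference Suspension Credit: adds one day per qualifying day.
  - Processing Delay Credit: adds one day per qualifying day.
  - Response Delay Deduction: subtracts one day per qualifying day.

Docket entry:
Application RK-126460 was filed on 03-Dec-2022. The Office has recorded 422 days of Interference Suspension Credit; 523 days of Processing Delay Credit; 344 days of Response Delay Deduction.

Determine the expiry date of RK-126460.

2042-07-27

Base term: filing date + 18 years → 3 December 2040.
Interference Suspension Credit: +422 days → 29 January 2042.
Processing Delay Credit: +523 days → 6 July 2043.
Response Delay Deduction: −344 days → 27 July 2042.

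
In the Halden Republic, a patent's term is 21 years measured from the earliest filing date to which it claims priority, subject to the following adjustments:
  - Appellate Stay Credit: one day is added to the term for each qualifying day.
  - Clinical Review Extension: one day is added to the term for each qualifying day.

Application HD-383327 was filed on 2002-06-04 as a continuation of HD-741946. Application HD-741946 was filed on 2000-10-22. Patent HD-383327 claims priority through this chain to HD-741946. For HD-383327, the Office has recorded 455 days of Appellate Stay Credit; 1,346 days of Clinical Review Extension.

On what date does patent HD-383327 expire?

September 27, 2026

Earliest priority filing: 22 October 2000.
Base term: 22 October 2000 + 21 years → 22 October 2021.
Appellate Stay Credit: +455 days → 20 January 2023.
Clinical Review Extension: +1346 days → 27 September 2026.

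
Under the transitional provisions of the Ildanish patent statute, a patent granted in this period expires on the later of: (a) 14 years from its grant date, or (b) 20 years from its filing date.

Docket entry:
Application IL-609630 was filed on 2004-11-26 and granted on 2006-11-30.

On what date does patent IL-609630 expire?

November 26, 2024

(a) grant + 14 years → 30 November 2020.
(b) filing + 20 years → 26 November 2024.
Later of the two: 26 November 2024.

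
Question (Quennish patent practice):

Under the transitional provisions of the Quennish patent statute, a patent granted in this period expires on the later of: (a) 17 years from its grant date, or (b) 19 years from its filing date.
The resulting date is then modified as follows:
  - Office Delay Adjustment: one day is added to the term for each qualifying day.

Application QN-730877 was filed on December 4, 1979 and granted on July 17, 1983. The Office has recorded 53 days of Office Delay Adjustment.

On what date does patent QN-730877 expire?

September 8, 2000

(a) grant + 17 years → 17 July 2000.
(b) filing + 19 years → 4 December 1998.
Later of the two: 17 July 2000.
Office Delay Adjustment: +53 days → 8 September 2000.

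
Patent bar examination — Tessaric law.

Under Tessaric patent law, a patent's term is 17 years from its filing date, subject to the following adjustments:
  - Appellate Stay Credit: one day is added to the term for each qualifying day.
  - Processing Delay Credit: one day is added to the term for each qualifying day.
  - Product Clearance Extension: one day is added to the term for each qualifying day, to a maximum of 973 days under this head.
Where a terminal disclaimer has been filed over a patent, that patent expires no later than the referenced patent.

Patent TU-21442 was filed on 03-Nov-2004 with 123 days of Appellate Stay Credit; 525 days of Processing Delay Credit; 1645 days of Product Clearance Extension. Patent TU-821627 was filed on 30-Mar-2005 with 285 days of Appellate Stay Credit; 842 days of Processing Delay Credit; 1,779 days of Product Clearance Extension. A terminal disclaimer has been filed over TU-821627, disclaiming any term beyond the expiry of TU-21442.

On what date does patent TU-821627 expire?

Natural term of TU-821627:
  Base: filing + 17 years → 30 March 2022.
  Appellate Stay Credit: +285 days → 9 January 2023.
  Processing Delay Credit: +842 days → 30 April 2025.
  Product Clearance Extension: 1779 days claimed exceeds the 973-day cap, so +973 days → 29 December 2027.
Expiry of referenced patent TU-21442:
  Base: filing + 17 years → 3 November 2021.
  Appellate Stay Credit: +123 days → 6 March 2022.
  Processing Delay Credit: +525 days → 13 August 2023.
  Product Clearance Extension: 1645 days claimed exceeds the 973-day cap, so +973 days → 12 April 2026.
Terminal disclaimer: TU-821627 expires on the earlier of 29 December 2027 and 12 April 2026.

April 12, 2026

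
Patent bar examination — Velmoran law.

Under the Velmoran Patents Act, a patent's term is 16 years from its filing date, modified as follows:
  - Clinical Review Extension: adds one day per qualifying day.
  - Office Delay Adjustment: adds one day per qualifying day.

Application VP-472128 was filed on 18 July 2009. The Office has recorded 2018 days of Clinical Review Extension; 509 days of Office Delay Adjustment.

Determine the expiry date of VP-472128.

Base term: filing date + 16 years → 18 July 2025.
Clinical Review Extension: +2018 days → 26 January 2031.
Office Delay Adjustment: +509 days → 18 June 2032.

2032-06-18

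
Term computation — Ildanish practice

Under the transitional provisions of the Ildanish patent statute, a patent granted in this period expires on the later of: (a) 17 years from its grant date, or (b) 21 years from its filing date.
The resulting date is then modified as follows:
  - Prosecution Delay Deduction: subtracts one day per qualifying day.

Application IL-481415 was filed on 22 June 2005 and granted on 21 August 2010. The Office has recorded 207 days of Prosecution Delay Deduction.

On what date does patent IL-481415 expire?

(a) grant + 17 years → 21 August 2027.
(b) filing + 21 years → 22 June 2026.
Later of the two: 21 August 2027.
Prosecution Delay Deduction: −207 days → 26 January 2027.

2027-01-26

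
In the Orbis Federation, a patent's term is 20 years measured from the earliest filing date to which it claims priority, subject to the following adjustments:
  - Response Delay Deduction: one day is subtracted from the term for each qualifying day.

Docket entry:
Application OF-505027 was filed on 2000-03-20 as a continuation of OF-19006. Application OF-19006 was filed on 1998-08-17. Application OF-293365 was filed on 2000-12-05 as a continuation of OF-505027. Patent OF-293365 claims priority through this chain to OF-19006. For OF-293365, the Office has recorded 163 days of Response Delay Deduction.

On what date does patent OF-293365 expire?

2018-03-07

Earliest priority filing: 17 August 1998.
Base term: 17 August 1998 + 20 years → 17 August 2018.
Response Delay Deduction: −163 days → 7 March 2018.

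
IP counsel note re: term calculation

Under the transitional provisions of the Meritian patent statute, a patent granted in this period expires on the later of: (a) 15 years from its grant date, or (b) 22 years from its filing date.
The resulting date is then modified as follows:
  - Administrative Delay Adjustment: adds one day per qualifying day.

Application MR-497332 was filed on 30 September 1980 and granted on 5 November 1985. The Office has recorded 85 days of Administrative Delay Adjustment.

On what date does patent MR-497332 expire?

(a) grant + 15 years → 5 November 2000.
(b) filing + 22 years → 30 September 2002.
Later of the two: 30 September 2002.
Administrative Delay Adjustment: +85 days → 24 December 2002.

December 24, 2002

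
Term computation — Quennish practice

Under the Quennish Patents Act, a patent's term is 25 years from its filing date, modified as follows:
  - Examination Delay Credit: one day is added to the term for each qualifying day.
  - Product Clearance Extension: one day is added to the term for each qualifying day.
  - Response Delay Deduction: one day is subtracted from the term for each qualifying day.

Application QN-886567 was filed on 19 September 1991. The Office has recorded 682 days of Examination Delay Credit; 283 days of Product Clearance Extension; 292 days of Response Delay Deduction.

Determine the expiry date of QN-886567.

July 24, 2018

Base term: filing date + 25 years → 19 September 2016.
Examination Delay Credit: +682 days → 2 August 2018.
Product Clearance Extension: +283 days → 12 May 2019.
Response Delay Deduction: −292 days → 24 July 2018.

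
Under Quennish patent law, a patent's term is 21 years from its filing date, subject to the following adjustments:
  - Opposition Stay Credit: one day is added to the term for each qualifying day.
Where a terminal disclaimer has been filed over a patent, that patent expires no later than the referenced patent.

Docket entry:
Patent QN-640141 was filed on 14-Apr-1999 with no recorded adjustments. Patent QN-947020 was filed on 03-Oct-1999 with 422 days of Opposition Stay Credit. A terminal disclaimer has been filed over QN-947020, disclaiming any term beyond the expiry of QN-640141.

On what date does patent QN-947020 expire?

2020-04-14

Natural term of QN-947020:
  Base: filing + 21 years → 3 October 2020.
  Opposition Stay Credit: +422 days → 29 November 2021.
Expiry of referenced patent QN-640141:
  Base: filing + 21 years → 14 April 2020.
Terminal disclaimer: QN-947020 expires on the earlier of 29 November 2021 and 14 April 2020.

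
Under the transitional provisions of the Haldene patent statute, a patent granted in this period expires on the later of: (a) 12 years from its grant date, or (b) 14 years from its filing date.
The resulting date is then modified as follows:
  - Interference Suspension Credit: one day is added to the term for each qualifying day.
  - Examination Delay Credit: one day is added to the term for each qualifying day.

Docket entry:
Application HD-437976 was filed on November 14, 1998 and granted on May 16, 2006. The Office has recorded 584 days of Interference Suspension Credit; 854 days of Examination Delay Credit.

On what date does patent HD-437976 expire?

(a) grant + 12 years → 16 May 2018.
(b) filing + 14 years → 14 November 2012.
Later of the two: 16 May 2018.
Interference Suspension Credit: +584 days → 21 December 2019.
Examination Delay Credit: +854 days → 23 April 2022.

April 23, 2022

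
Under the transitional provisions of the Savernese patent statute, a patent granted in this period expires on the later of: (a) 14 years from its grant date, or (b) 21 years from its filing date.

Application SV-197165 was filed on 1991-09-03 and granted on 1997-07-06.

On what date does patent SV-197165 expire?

(a) grant + 14 years → 6 July 2011.
(b) filing + 21 years → 3 September 2012.
Later of the two: 3 September 2012.

2012-09-03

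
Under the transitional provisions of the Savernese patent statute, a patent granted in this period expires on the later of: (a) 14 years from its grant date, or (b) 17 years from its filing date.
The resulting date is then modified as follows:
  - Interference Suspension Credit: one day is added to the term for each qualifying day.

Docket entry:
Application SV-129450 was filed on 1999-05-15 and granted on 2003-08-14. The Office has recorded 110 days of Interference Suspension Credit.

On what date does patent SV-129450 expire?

December 2, 2017

(a) grant + 14 years → 14 August 2017.
(b) filing + 17 years → 15 May 2016.
Later of the two: 14 August 2017.
Interference Suspension Credit: +110 days → 2 December 2017.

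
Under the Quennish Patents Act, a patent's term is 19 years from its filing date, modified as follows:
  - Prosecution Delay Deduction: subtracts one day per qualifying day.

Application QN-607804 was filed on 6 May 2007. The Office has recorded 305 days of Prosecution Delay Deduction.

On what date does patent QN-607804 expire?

July 5, 2025

Base term: filing date + 19 years → 6 May 2026.
Prosecution Delay Deduction: −305 days → 5 July 2025.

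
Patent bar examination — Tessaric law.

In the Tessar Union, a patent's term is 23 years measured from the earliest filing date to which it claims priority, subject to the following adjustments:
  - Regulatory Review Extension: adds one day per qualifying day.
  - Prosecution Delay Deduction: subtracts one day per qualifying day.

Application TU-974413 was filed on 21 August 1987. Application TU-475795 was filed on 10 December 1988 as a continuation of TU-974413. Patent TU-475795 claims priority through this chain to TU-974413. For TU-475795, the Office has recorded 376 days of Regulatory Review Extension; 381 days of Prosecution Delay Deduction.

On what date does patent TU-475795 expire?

August 16, 2010

Earliest priority filing: 21 August 1987.
Base term: 21 August 1987 + 23 years → 21 August 2010.
Regulatory Review Extension: +376 days → 1 September 2011.
Prosecution Delay Deduction: −381 days → 16 August 2010.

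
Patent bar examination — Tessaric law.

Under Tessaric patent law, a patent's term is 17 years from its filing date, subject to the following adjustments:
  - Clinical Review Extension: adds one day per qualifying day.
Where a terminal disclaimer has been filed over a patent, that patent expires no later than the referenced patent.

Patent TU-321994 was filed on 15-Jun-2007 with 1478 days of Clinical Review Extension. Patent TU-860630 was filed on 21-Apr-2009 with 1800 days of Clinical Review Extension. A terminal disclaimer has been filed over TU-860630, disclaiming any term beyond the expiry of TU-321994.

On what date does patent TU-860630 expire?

Natural term of TU-860630:
  Base: filing + 17 years → 21 April 2026.
  Clinical Review Extension: +1800 days → 26 March 2031.
Expiry of referenced patent TU-321994:
  Base: filing + 17 years → 15 June 2024.
  Clinical Review Extension: +1478 days → 2 July 2028.
Terminal disclaimer: TU-860630 expires on the earlier of 26 March 2031 and 2 July 2028.

July 2, 2028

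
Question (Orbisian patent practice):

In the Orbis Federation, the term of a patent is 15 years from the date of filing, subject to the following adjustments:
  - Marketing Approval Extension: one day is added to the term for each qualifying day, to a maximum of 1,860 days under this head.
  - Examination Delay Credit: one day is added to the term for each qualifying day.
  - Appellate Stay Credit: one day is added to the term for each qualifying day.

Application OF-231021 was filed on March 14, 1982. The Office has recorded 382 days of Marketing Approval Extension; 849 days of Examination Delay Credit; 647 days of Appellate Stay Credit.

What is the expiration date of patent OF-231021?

Base term: filing date + 15 years → 14 March 1997.
Marketing Approval Extension: 382 days (within the 1860-day cap) → +382 days → 31 March 1998.
Examination Delay Credit: +849 days → 27 July 2000.
Appellate Stay Credit: +647 days → 5 May 2002.

May 5, 2002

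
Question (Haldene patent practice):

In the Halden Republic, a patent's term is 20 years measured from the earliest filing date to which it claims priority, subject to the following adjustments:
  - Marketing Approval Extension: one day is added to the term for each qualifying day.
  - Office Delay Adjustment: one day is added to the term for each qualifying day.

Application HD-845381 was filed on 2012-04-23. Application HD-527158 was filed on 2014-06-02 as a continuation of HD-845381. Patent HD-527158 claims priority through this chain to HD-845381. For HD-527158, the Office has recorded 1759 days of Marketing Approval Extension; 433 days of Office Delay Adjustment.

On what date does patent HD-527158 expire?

April 24, 2038

Earliest priority filing: 23 April 2012.
Base term: 23 April 2012 + 20 years → 23 April 2032.
Marketing Approval Extension: +1759 days → 15 February 2037.
Office Delay Adjustment: +433 days → 24 April 2038.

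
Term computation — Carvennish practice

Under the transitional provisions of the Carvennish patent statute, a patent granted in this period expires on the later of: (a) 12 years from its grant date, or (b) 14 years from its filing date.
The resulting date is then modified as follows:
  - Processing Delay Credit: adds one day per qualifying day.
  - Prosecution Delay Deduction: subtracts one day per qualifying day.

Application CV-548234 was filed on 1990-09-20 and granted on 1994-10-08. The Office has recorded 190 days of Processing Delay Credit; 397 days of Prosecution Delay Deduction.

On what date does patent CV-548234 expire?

March 15, 2006

(a) grant + 12 years → 8 October 2006.
(b) filing + 14 years → 20 September 2004.
Later of the two: 8 October 2006.
Processing Delay Credit: +190 days → 16 April 2007.
Prosecution Delay Deduction: −397 days → 15 March 2006.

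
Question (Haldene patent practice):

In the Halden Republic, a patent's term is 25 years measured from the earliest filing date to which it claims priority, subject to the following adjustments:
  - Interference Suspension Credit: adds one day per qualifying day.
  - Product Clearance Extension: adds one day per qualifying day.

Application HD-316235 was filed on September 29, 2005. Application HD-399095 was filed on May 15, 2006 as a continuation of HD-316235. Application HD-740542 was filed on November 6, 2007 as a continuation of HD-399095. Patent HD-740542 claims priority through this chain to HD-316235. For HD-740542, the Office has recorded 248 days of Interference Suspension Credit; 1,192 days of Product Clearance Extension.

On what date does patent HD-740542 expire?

September 8, 2034

Earliest priority filing: 29 September 2005.
Base term: 29 September 2005 + 25 years → 29 September 2030.
Interference Suspension Credit: +248 days → 4 June 2031.
Product Clearance Extension: +1192 days → 8 September 2034.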